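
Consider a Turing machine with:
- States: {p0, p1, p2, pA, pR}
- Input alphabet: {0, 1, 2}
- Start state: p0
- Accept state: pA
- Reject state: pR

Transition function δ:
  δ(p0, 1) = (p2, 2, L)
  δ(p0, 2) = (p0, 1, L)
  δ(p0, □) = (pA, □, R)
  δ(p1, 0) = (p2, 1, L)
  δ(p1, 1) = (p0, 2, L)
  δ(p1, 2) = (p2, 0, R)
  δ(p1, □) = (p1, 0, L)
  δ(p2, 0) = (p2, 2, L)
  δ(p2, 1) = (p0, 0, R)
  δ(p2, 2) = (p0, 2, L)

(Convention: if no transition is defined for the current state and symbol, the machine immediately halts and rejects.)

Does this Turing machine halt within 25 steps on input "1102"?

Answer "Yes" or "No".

Execution trace:
Initial: [p0]1102
Step 1: δ(p0, 1) = (p2, 2, L) → [p2]□2102

No transition is defined for δ(p2, □). By convention the machine halts and rejects.
The machine halted after 1 step (within the 25-step bound).

Answer: Yes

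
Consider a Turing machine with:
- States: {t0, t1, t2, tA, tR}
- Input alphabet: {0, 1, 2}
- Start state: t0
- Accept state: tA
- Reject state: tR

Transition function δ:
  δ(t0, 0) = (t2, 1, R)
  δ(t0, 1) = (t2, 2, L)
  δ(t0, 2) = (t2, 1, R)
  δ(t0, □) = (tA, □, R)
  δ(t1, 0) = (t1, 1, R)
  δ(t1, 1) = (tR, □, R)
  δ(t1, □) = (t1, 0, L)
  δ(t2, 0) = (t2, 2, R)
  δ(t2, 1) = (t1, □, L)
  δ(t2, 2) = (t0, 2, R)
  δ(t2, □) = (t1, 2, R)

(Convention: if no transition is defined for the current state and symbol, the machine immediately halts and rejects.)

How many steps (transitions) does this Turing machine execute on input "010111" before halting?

Execution trace:
Initial: [t0]010111
Step 1: δ(t0, 0) = (t2, 1, R) → 1[t2]10111
Step 2: δ(t2, 1) = (t1, □, L) → [t1]1□0111
Step 3: δ(t1, 1) = (tR, □, R) → □[tR]□0111

The machine reaches the reject state tR and halts.

The machine executed 3 steps before halting.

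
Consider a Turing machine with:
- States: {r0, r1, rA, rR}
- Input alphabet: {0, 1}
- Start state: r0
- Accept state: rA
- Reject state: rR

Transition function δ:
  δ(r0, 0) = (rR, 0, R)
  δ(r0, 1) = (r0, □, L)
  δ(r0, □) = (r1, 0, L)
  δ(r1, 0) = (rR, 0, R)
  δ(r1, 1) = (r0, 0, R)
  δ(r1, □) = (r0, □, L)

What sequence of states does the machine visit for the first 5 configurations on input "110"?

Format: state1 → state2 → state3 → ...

Execution trace:
Initial: [r0]110
Step 1: δ(r0, 1) = (r0, □, L) → [r0]□□10
Step 2: δ(r0, □) = (r1, 0, L) → [r1]□0□10
Step 3: δ(r1, □) = (r0, □, L) → [r0]□□0□10
Step 4: δ(r0, □) = (r1, 0, L) → [r1]□0□0□10

State sequence: r0 → r0 → r1 → r0 → r1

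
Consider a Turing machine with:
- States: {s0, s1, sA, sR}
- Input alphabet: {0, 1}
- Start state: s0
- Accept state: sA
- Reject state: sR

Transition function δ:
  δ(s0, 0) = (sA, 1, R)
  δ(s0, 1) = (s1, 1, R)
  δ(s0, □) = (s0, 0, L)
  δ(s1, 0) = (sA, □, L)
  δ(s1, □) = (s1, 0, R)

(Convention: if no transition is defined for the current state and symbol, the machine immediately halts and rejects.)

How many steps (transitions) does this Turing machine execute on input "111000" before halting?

Execution trace:
Initial: [s0]111000
Step 1: δ(s0, 1) = (s1, 1, R) → 1[s1]11000

No transition is defined for δ(s1, 1). By convention the machine halts and rejects.

The machine executed 1 step before halting.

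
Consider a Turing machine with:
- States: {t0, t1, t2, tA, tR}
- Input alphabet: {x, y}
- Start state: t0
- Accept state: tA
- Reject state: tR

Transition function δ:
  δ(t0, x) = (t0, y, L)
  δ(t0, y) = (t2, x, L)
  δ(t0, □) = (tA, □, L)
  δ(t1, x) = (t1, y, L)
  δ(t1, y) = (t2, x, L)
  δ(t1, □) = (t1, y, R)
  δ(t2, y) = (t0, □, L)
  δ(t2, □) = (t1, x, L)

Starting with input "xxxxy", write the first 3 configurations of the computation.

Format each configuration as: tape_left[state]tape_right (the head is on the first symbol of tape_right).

Transitions applied:
Step 1: δ(t0, x) = (t0, y, L)
Step 2: δ(t0, □) = (tA, □, L)

The first 3 configurations are:
[t0]xxxxy ⊢ [t0]□yxxxy ⊢ [tA]□□yxxxy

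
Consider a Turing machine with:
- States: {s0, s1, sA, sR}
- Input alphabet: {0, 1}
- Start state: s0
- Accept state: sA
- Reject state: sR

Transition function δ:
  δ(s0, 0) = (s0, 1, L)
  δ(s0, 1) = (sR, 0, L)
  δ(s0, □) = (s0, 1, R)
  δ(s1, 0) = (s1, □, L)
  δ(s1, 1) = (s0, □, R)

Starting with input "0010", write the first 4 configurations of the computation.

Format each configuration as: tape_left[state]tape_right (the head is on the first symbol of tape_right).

Transitions applied:
Step 1: δ(s0, 0) = (s0, 1, L)
Step 2: δ(s0, □) = (s0, 1, R)
Step 3: δ(s0, 1) = (sR, 0, L)

The first 4 configurations are:
[s0]0010 ⊢ [s0]□1010 ⊢ 1[s0]1010 ⊢ [sR]10010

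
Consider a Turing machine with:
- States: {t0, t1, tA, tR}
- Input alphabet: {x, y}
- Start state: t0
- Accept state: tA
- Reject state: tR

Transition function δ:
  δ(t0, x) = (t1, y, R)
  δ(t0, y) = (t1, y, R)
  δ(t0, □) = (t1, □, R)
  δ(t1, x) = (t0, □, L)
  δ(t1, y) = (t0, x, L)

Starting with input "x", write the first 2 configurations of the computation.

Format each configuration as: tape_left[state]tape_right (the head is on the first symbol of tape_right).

Transitions applied:
Step 1: δ(t0, x) = (t1, y, R)

The first 2 configurations are:
[t0]x ⊢ y[t1]□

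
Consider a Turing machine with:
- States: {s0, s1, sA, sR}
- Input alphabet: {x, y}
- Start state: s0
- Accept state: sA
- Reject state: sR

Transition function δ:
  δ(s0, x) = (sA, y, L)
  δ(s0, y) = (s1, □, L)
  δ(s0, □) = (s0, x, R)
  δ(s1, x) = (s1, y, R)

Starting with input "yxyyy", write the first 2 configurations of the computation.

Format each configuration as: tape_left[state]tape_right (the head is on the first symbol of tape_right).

Transitions applied:
Step 1: δ(s0, y) = (s1, □, L)

The first 2 configurations are:
[s0]yxyyy ⊢ [s1]□□xyyy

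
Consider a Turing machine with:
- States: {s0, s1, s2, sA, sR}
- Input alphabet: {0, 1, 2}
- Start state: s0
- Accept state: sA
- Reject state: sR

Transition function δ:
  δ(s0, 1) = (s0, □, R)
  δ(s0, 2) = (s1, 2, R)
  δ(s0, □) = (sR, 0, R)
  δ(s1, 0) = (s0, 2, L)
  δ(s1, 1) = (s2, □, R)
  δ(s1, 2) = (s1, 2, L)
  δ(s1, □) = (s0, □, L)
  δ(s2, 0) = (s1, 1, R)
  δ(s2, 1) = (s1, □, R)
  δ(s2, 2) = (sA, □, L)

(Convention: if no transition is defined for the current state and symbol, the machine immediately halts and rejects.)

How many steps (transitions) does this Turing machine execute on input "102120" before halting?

Execution trace:
Initial: [s0]102120
Step 1: δ(s0, 1) = (s0, □, R) → □[s0]02120

No transition is defined for δ(s0, 0). By convention the machine halts and rejects.

The machine executed 1 step before halting.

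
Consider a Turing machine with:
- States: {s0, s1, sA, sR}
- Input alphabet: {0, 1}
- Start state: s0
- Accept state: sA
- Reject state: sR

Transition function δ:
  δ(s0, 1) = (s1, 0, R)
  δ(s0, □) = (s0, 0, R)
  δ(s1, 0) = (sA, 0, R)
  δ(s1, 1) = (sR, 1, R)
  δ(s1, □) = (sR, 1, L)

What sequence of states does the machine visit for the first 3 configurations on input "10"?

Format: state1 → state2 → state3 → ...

Execution trace:
Initial: [s0]10
Step 1: δ(s0, 1) = (s1, 0, R) → 0[s1]0
Step 2: δ(s1, 0) = (sA, 0, R) → 00[sA]□

The machine reaches the accept state sA and halts.

State sequence: s0 → s1 → sA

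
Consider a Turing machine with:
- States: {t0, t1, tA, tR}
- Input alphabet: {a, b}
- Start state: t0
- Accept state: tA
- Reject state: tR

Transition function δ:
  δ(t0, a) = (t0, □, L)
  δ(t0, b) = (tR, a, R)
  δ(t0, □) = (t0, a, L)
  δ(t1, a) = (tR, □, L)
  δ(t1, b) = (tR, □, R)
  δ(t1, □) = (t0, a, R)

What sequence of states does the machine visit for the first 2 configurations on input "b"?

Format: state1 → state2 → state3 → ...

Execution trace:
Initial: [t0]b
Step 1: δ(t0, b) = (tR, a, R) → a[tR]□

The machine reaches the reject state tR and halts.

State sequence: t0 → tR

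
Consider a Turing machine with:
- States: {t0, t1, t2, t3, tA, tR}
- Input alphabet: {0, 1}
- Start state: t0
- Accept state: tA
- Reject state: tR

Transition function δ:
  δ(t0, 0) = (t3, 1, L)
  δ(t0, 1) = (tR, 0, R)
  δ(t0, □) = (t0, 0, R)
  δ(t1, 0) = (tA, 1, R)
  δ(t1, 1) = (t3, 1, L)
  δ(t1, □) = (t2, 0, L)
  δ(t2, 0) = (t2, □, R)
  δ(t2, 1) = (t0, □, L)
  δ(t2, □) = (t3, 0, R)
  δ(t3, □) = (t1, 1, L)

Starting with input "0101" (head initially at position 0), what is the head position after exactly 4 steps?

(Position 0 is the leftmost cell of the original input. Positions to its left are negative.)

Execution trace (head position shown):
Step 0: [t0]0101  (head at position 0)
Step 1: move left → [t3]□1101  (head at position -1)
Step 2: move left → [t1]□11101  (head at position -2)
Step 3: move left → [t2]□011101  (head at position -3)
Step 4: move right → 0[t3]011101  (head at position -2)

After 4 steps, the head is at position -2.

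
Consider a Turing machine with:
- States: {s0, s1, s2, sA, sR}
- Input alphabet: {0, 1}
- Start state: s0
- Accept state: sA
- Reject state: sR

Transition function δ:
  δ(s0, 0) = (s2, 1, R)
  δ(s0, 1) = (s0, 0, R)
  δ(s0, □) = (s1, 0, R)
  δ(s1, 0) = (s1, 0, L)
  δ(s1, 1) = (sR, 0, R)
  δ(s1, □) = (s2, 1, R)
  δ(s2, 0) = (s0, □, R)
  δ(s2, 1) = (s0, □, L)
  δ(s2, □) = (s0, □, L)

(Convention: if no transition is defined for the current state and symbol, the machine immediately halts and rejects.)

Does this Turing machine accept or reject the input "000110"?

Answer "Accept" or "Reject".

Execution trace:
Initial: [s0]000110
Step 1: δ(s0, 0) = (s2, 1, R) → 1[s2]00110
Step 2: δ(s2, 0) = (s0, □, R) → 1□[s0]0110
Step 3: δ(s0, 0) = (s2, 1, R) → 1□1[s2]110
Step 4: δ(s2, 1) = (s0, □, L) → 1□[s0]1□10
Step 5: δ(s0, 1) = (s0, 0, R) → 1□0[s0]□10
Step 6: δ(s0, □) = (s1, 0, R) → 1□00[s1]10
Step 7: δ(s1, 1) = (sR, 0, R) → 1□000[sR]0

The machine reaches the reject state sR and halts.

Answer: Reject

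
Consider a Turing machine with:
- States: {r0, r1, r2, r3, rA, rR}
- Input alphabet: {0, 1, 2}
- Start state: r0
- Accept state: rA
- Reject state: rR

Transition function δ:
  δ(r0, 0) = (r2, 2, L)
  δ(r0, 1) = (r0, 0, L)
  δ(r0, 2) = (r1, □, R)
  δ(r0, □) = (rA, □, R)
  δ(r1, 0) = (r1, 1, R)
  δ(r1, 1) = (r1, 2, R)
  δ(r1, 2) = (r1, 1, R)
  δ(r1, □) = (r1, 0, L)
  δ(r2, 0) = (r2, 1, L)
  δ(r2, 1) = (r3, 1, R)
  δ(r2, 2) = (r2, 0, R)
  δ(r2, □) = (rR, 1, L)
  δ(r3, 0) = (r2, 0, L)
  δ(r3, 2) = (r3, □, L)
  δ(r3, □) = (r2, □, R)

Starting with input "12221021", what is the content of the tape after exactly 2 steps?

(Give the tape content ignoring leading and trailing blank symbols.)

Execution trace:
Initial: [r0]12221021
Step 1: δ(r0, 1) = (r0, 0, L) → [r0]□02221021
Step 2: δ(r0, □) = (rA, □, R) → □[rA]02221021

The machine reaches the accept state rA and halts.

After 2 steps, the tape (ignoring leading/trailing blanks) is: 02221021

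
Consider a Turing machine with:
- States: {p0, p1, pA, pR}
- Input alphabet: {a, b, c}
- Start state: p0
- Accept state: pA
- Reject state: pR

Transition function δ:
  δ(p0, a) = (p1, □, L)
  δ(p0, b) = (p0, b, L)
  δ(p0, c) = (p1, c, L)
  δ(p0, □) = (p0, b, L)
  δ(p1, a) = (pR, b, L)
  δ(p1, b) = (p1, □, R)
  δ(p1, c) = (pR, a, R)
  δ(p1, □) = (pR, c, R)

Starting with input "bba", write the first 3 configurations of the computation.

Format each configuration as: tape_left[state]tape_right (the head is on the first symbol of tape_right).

Transitions applied:
Step 1: δ(p0, b) = (p0, b, L)
Step 2: δ(p0, □) = (p0, b, L)

The first 3 configurations are:
[p0]bba ⊢ [p0]□bba ⊢ [p0]□bbba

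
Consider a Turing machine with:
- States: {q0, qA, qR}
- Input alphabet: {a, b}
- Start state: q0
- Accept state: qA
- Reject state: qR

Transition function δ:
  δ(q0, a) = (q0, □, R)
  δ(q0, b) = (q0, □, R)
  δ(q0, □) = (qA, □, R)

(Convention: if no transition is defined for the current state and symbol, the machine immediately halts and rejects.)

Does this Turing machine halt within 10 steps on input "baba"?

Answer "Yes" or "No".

Execution trace:
Initial: [q0]baba
Step 1: δ(q0, b) = (q0, □, R) → □[q0]aba
Step 2: δ(q0, a) = (q0, □, R) → □□[q0]ba
Step 3: δ(q0, b) = (q0, □, R) → □□□[q0]a
Step 4: δ(q0, a) = (q0, □, R) → □□□□[q0]□
Step 5: δ(q0, □) = (qA, □, R) → □□□□□[qA]□

The machine reaches the accept state qA and halts.
The machine halted after 5 steps (within the 10-step bound).

Answer: Yes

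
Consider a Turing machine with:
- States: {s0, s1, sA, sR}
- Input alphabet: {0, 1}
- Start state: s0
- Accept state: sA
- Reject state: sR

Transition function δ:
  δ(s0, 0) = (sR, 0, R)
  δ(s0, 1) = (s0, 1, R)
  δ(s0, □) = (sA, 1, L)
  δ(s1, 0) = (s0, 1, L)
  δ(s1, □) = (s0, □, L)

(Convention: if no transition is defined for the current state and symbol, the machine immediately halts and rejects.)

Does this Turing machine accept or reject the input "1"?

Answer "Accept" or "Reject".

Execution trace:
Initial: [s0]1
Step 1: δ(s0, 1) = (s0, 1, R) → 1[s0]□
Step 2: δ(s0, □) = (sA, 1, L) → [sA]11

The machine reaches the accept state sA and halts.

Answer: Accept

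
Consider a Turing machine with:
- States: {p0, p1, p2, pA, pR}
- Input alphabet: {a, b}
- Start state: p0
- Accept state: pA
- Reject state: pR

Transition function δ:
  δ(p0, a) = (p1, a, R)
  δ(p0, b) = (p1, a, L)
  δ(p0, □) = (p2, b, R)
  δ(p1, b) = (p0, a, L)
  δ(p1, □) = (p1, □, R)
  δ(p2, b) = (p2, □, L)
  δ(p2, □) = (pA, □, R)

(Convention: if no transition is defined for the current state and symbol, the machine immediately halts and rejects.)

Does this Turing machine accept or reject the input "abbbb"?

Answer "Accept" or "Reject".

Execution trace:
Initial: [p0]abbbb
Step 1: δ(p0, a) = (p1, a, R) → a[p1]bbbb
Step 2: δ(p1, b) = (p0, a, L) → [p0]aabbb
Step 3: δ(p0, a) = (p1, a, R) → a[p1]abbb

No transition is defined for δ(p1, a). By convention the machine halts and rejects.

Answer: Reject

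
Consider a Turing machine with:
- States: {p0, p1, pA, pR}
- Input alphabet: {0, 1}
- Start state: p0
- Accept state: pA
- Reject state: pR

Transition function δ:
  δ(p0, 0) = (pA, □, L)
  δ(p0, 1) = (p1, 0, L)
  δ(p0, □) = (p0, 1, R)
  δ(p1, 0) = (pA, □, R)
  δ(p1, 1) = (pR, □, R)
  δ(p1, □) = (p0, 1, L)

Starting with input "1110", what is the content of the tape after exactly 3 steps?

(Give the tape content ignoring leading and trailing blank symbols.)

Execution trace:
Initial: [p0]1110
Step 1: δ(p0, 1) = (p1, 0, L) → [p1]□0110
Step 2: δ(p1, □) = (p0, 1, L) → [p0]□10110
Step 3: δ(p0, □) = (p0, 1, R) → 1[p0]10110

After 3 steps, the tape (ignoring leading/trailing blanks) is: 110110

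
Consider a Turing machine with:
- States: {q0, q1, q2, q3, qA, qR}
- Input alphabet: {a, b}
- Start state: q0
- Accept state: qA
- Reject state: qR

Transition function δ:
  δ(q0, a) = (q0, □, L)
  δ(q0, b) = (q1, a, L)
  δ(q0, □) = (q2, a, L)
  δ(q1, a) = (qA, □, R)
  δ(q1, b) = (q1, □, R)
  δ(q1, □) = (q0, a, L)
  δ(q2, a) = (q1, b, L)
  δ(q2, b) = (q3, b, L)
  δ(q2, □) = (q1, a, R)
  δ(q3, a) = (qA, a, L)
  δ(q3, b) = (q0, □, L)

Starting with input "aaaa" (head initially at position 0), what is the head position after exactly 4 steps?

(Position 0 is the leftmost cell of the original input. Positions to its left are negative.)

Execution trace (head position shown):
Step 0: [q0]aaaa  (head at position 0)
Step 1: move left → [q0]□□aaa  (head at position -1)
Step 2: move left → [q2]□a□aaa  (head at position -2)
Step 3: move right → a[q1]a□aaa  (head at position -1)
Step 4: move right → a□[qA]□aaa  (head at position 0)

After 4 steps, the head is at position 0.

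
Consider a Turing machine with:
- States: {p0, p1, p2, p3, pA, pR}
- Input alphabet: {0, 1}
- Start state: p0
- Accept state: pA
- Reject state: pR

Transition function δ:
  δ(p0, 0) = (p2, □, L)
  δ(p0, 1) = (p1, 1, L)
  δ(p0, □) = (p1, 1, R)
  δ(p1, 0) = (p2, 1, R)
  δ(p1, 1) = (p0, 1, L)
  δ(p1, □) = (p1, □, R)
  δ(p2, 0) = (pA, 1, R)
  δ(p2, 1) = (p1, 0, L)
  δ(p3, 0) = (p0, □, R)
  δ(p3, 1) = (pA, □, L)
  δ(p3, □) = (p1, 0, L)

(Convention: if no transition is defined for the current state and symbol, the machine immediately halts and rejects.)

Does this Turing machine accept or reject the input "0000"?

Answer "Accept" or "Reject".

Execution trace:
Initial: [p0]0000
Step 1: δ(p0, 0) = (p2, □, L) → [p2]□□000

No transition is defined for δ(p2, □). By convention the machine halts and rejects.

Answer: Reject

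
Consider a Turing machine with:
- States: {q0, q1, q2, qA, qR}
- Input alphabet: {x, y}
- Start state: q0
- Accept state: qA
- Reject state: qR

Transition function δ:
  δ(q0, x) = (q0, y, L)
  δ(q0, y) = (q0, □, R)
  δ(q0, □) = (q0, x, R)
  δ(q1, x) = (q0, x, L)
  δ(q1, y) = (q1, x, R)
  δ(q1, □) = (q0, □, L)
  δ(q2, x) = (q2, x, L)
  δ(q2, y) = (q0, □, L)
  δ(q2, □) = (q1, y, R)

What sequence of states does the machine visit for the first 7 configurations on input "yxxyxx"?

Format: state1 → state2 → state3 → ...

Execution trace:
Initial: [q0]yxxyxx
Step 1: δ(q0, y) = (q0, □, R) → □[q0]xxyxx
Step 2: δ(q0, x) = (q0, y, L) → [q0]□yxyxx
Step 3: δ(q0, □) = (q0, x, R) → x[q0]yxyxx
Step 4: δ(q0, y) = (q0, □, R) → x□[q0]xyxx
Step 5: δ(q0, x) = (q0, y, L) → x[q0]□yyxx
Step 6: δ(q0, □) = (q0, x, R) → xx[q0]yyxx

State sequence: q0 → q0 → q0 → q0 → q0 → q0 → q0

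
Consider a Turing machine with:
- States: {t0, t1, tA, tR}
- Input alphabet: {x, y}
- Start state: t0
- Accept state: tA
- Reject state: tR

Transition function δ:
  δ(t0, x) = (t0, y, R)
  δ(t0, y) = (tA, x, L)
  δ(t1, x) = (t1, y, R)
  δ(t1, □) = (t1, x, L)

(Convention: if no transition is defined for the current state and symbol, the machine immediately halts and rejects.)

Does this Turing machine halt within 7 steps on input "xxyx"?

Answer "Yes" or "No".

Execution trace:
Initial: [t0]xxyx
Step 1: δ(t0, x) = (t0, y, R) → y[t0]xyx
Step 2: δ(t0, x) = (t0, y, R) → yy[t0]yx
Step 3: δ(t0, y) = (tA, x, L) → y[tA]yxx

The machine reaches the accept state tA and halts.
The machine halted after 3 steps (within the 7-step bound).

Answer: Yes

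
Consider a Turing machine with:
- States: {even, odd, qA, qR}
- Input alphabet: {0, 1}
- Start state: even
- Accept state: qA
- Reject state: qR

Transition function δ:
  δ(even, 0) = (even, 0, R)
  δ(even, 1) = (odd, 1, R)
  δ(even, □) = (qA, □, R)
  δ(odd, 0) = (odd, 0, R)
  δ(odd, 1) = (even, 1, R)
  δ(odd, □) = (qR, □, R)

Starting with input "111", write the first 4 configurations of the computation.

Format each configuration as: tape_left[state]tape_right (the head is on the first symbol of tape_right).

Transitions applied:
Step 1: δ(even, 1) = (odd, 1, R)
Step 2: δ(odd, 1) = (even, 1, R)
Step 3: δ(even, 1) = (odd, 1, R)

The first 4 configurations are:
[even]111 ⊢ 1[odd]11 ⊢ 11[even]1 ⊢ 111[odd]□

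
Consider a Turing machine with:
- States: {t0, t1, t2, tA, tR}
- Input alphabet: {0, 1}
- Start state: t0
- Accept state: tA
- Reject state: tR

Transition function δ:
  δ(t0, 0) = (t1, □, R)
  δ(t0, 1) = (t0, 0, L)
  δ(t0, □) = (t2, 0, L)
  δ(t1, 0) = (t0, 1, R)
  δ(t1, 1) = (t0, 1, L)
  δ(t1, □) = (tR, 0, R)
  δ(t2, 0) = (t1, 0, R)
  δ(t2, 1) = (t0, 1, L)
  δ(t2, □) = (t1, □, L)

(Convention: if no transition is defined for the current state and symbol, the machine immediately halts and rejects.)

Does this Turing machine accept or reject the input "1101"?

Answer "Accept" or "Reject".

Execution trace:
Initial: [t0]1101
Step 1: δ(t0, 1) = (t0, 0, L) → [t0]□0101
Step 2: δ(t0, □) = (t2, 0, L) → [t2]□00101
Step 3: δ(t2, □) = (t1, □, L) → [t1]□□00101
Step 4: δ(t1, □) = (tR, 0, R) → 0[tR]□00101

The machine reaches the reject state tR and halts.

Answer: Reject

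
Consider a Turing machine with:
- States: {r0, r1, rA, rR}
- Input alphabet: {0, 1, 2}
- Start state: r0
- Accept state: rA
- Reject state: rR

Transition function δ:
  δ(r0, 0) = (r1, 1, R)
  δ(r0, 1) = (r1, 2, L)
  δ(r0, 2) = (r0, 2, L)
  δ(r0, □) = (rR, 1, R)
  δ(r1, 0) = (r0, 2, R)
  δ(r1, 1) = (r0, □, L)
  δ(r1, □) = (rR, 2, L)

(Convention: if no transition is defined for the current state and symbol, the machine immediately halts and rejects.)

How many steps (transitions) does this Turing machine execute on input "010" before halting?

Execution trace:
Initial: [r0]010
Step 1: δ(r0, 0) = (r1, 1, R) → 1[r1]10
Step 2: δ(r1, 1) = (r0, □, L) → [r0]1□0
Step 3: δ(r0, 1) = (r1, 2, L) → [r1]□2□0
Step 4: δ(r1, □) = (rR, 2, L) → [rR]□22□0

The machine reaches the reject state rR and halts.

The machine executed 4 steps before halting.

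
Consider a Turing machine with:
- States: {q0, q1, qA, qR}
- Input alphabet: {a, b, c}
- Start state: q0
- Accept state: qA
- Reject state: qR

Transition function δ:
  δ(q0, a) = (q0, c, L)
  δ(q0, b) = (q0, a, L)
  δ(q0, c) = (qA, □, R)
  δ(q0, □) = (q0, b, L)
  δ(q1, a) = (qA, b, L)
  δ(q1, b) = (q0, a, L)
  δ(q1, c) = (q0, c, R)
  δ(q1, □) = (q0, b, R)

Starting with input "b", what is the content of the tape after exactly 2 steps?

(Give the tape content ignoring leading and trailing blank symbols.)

Execution trace:
Initial: [q0]b
Step 1: δ(q0, b) = (q0, a, L) → [q0]□a
Step 2: δ(q0, □) = (q0, b, L) → [q0]□ba

After 2 steps, the tape (ignoring leading/trailing blanks) is: ba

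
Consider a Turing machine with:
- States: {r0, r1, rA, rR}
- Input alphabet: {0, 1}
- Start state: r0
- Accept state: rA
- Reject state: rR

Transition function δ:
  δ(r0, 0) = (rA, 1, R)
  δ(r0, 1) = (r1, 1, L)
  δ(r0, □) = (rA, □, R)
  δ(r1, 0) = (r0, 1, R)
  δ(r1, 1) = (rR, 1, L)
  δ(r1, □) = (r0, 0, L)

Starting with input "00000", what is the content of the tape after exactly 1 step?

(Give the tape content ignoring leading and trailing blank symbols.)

Execution trace:
Initial: [r0]00000
Step 1: δ(r0, 0) = (rA, 1, R) → 1[rA]0000

The machine reaches the accept state rA and halts.

After 1 step, the tape (ignoring leading/trailing blanks) is: 10000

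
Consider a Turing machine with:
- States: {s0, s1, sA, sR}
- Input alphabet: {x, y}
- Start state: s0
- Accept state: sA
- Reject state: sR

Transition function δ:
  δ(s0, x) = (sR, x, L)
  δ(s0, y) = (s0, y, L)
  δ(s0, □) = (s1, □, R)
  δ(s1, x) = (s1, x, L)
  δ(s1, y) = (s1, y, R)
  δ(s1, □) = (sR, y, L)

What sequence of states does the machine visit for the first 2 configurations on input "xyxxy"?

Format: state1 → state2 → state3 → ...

Execution trace:
Initial: [s0]xyxxy
Step 1: δ(s0, x) = (sR, x, L) → [sR]□xyxxy

The machine reaches the reject state sR and halts.

State sequence: s0 → sR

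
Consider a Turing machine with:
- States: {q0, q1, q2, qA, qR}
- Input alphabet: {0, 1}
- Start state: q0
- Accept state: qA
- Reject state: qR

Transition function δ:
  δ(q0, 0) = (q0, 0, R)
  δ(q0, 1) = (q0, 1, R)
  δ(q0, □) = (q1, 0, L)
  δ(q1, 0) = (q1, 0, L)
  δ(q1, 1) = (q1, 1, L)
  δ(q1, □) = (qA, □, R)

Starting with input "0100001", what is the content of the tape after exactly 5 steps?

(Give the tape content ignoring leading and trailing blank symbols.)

Execution trace:
Initial: [q0]0100001
Step 1: δ(q0, 0) = (q0, 0, R) → 0[q0]100001
Step 2: δ(q0, 1) = (q0, 1, R) → 01[q0]00001
Step 3: δ(q0, 0) = (q0, 0, R) → 010[q0]0001
Step 4: δ(q0, 0) = (q0, 0, R) → 0100[q0]001
Step 5: δ(q0, 0) = (q0, 0, R) → 01000[q0]01

After 5 steps, the tape (ignoring leading/trailing blanks) is: 0100001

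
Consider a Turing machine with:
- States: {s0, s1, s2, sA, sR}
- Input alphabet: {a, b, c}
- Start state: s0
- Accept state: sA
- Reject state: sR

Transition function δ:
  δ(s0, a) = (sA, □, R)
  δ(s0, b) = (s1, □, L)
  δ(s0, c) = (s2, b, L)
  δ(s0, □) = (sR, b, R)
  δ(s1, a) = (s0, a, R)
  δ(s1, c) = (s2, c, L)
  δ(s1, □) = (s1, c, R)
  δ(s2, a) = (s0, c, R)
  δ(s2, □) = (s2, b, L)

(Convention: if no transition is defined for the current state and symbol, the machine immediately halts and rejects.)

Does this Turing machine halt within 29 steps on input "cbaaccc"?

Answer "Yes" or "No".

Execution trace:
Initial: [s0]cbaaccc
Step 1: δ(s0, c) = (s2, b, L) → [s2]□bbaaccc
Step 2: δ(s2, □) = (s2, b, L) → [s2]□bbbaaccc
Step 3: δ(s2, □) = (s2, b, L) → [s2]□bbbbaaccc
Step 4: δ(s2, □) = (s2, b, L) → [s2]□bbbbbaaccc
Step 5: δ(s2, □) = (s2, b, L) → [s2]□bbbbbbaaccc
Step 6: δ(s2, □) = (s2, b, L) → [s2]□bbbbbbbaaccc
Step 7: δ(s2, □) = (s2, b, L) → [s2]□bbbbbbbbaaccc
Step 8: δ(s2, □) = (s2, b, L) → [s2]□bbbbbbbbbaaccc
Step 9: δ(s2, □) = (s2, b, L) → [s2]□bbbbbbbbbbaaccc
Step 10: δ(s2, □) = (s2, b, L) → [s2]□bbbbbbbbbbbaaccc
Step 11: δ(s2, □) = (s2, b, L) → [s2]□bbbbbbbbbbbbaaccc
Step 12: δ(s2, □) = (s2, b, L) → [s2]□bbbbbbbbbbbbbaaccc
Step 13: δ(s2, □) = (s2, b, L) → [s2]□bbbbbbbbbbbbbbaaccc
Step 14: δ(s2, □) = (s2, b, L) → [s2]□bbbbbbbbbbbbbbbaaccc
Step 15: δ(s2, □) = (s2, b, L) → [s2]□bbbbbbbbbbbbbbbbaaccc
Step 16: δ(s2, □) = (s2, b, L) → [s2]□bbbbbbbbbbbbbbbbbaaccc
Step 17: δ(s2, □) = (s2, b, L) → [s2]□bbbbbbbbbbbbbbbbbbaaccc
Step 18: δ(s2, □) = (s2, b, L) → [s2]□bbbbbbbbbbbbbbbbbbbaaccc
Step 19: δ(s2, □) = (s2, b, L) → [s2]□bbbbbbbbbbbbbbbbbbbbaaccc
Step 20: δ(s2, □) = (s2, b, L) → [s2]□bbbbbbbbbbbbbbbbbbbbbaaccc
Step 21: δ(s2, □) = (s2, b, L) → [s2]□bbbbbbbbbbbbbbbbbbbbbbaaccc
Step 22: δ(s2, □) = (s2, b, L) → [s2]□bbbbbbbbbbbbbbbbbbbbbbbaaccc
Step 23: δ(s2, □) = (s2, b, L) → [s2]□bbbbbbbbbbbbbbbbbbbbbbbbaaccc
Step 24: δ(s2, □) = (s2, b, L) → [s2]□bbbbbbbbbbbbbbbbbbbbbbbbbaaccc
Step 25: δ(s2, □) = (s2, b, L) → [s2]□bbbbbbbbbbbbbbbbbbbbbbbbbbaaccc
Step 26: δ(s2, □) = (s2, b, L) → [s2]□bbbbbbbbbbbbbbbbbbbbbbbbbbbaaccc
Step 27: δ(s2, □) = (s2, b, L) → [s2]□bbbbbbbbbbbbbbbbbbbbbbbbbbbbaaccc
Step 28: δ(s2, □) = (s2, b, L) → [s2]□bbbbbbbbbbbbbbbbbbbbbbbbbbbbbaaccc
Step 29: δ(s2, □) = (s2, b, L) → [s2]□bbbbbbbbbbbbbbbbbbbbbbbbbbbbbbaaccc

The machine has not reached a halting state after 29 steps.
The machine did not halt within the 29-step bound.

Answer: No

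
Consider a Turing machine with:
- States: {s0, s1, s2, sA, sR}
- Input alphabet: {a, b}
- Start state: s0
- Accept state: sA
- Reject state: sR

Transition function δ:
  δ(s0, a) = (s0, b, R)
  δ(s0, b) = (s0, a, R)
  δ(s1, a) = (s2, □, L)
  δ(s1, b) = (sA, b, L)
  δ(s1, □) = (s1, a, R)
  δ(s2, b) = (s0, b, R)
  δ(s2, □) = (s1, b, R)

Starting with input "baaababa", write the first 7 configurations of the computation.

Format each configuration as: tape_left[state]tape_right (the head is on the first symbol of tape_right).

Transitions applied:
Step 1: δ(s0, b) = (s0, a, R)
Step 2: δ(s0, a) = (s0, b, R)
Step 3: δ(s0, a) = (s0, b, R)
Step 4: δ(s0, a) = (s0, b, R)
Step 5: δ(s0, b) = (s0, a, R)
Step 6: δ(s0, a) = (s0, b, R)

The first 7 configurations are:
[s0]baaababa ⊢ a[s0]aaababa ⊢ ab[s0]aababa ⊢ abb[s0]ababa ⊢ abbb[s0]baba ⊢ abbba[s0]aba ⊢ abbbab[s0]ba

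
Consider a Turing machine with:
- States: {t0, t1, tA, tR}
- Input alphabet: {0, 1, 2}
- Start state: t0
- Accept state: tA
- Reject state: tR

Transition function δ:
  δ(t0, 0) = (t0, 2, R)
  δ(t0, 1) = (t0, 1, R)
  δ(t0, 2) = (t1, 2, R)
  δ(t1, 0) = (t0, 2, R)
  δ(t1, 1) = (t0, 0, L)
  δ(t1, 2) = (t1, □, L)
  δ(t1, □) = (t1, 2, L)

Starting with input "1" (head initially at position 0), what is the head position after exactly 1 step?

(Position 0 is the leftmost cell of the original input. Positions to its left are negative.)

Execution trace (head position shown):
Step 0: [t0]1  (head at position 0)
Step 1: move right → 1[t0]□  (head at position 1)

After 1 step, the head is at position 1.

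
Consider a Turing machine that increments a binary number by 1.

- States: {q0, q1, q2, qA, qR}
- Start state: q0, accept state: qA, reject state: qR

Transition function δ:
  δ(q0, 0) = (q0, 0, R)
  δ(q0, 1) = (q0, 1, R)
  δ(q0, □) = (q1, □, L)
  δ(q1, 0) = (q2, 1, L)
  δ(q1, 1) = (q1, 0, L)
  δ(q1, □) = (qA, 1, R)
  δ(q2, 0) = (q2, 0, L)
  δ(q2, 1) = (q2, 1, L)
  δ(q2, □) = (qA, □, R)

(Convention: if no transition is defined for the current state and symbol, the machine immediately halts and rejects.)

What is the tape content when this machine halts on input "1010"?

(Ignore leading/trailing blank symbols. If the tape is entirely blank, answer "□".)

Execution trace:
Initial: [q0]1010
Step 1: δ(q0, 1) = (q0, 1, R) → 1[q0]010
Step 2: δ(q0, 0) = (q0, 0, R) → 10[q0]10
Step 3: δ(q0, 1) = (q0, 1, R) → 101[q0]0
Step 4: δ(q0, 0) = (q0, 0, R) → 1010[q0]□
Step 5: δ(q0, □) = (q1, □, L) → 101[q1]0□
Step 6: δ(q1, 0) = (q2, 1, L) → 10[q2]11□
Step 7: δ(q2, 1) = (q2, 1, L) → 1[q2]011□
Step 8: δ(q2, 0) = (q2, 0, L) → [q2]1011□
Step 9: δ(q2, 1) = (q2, 1, L) → [q2]□1011□
Step 10: δ(q2, □) = (qA, □, R) → □[qA]1011□

The machine reaches the accept state qA and halts.

Final tape (ignoring leading/trailing blanks): 1011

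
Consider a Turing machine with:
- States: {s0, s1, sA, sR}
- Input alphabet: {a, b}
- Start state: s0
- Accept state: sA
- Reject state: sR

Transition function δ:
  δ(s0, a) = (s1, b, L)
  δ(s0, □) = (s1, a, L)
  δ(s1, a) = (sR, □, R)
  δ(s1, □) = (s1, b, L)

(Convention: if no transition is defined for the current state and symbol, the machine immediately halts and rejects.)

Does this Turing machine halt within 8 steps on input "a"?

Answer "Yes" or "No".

Execution trace:
Initial: [s0]a
Step 1: δ(s0, a) = (s1, b, L) → [s1]□b
Step 2: δ(s1, □) = (s1, b, L) → [s1]□bb
Step 3: δ(s1, □) = (s1, b, L) → [s1]□bbb
Step 4: δ(s1, □) = (s1, b, L) → [s1]□bbbb
Step 5: δ(s1, □) = (s1, b, L) → [s1]□bbbbb
Step 6: δ(s1, □) = (s1, b, L) → [s1]□bbbbbb
Step 7: δ(s1, □) = (s1, b, L) → [s1]□bbbbbbb
Step 8: δ(s1, □) = (s1, b, L) → [s1]□bbbbbbbb

The machine has not reached a halting state after 8 steps.
The machine did not halt within the 8-step bound.

Answer: No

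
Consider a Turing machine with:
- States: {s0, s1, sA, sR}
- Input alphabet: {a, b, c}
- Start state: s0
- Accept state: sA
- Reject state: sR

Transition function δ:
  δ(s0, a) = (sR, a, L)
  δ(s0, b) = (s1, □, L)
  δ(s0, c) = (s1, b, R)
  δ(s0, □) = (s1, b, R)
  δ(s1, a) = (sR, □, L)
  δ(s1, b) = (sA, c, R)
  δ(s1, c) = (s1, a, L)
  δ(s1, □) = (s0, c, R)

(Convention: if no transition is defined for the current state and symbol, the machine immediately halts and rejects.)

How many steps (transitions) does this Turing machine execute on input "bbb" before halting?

Execution trace:
Initial: [s0]bbb
Step 1: δ(s0, b) = (s1, □, L) → [s1]□□bb
Step 2: δ(s1, □) = (s0, c, R) → c[s0]□bb
Step 3: δ(s0, □) = (s1, b, R) → cb[s1]bb
Step 4: δ(s1, b) = (sA, c, R) → cbc[sA]b

The machine reaches the accept state sA and halts.

The machine executed 4 steps before halting.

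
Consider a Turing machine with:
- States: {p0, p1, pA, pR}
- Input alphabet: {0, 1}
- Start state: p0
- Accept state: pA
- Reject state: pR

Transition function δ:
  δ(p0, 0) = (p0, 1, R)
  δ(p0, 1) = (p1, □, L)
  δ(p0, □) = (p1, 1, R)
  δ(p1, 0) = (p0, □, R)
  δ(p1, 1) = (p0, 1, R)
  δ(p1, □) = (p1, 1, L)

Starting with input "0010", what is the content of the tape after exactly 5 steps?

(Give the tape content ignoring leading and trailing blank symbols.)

Execution trace:
Initial: [p0]0010
Step 1: δ(p0, 0) = (p0, 1, R) → 1[p0]010
Step 2: δ(p0, 0) = (p0, 1, R) → 11[p0]10
Step 3: δ(p0, 1) = (p1, □, L) → 1[p1]1□0
Step 4: δ(p1, 1) = (p0, 1, R) → 11[p0]□0
Step 5: δ(p0, □) = (p1, 1, R) → 111[p1]0

After 5 steps, the tape (ignoring leading/trailing blanks) is: 1110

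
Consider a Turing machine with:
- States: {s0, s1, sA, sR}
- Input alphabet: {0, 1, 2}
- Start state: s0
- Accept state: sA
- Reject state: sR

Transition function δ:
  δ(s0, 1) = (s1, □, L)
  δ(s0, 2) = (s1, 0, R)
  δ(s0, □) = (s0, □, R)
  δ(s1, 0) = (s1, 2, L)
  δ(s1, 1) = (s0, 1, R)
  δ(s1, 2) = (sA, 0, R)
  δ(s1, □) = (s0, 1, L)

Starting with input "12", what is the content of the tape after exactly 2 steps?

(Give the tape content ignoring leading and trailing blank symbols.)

Execution trace:
Initial: [s0]12
Step 1: δ(s0, 1) = (s1, □, L) → [s1]□□2
Step 2: δ(s1, □) = (s0, 1, L) → [s0]□1□2

After 2 steps, the tape (ignoring leading/trailing blanks) is: 1□2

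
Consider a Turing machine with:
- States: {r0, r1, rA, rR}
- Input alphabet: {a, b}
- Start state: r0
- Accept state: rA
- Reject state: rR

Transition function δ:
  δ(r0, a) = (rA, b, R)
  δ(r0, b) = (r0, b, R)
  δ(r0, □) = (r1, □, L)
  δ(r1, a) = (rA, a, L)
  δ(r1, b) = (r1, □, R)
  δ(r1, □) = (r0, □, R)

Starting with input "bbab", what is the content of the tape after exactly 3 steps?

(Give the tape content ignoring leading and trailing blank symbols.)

Execution trace:
Initial: [r0]bbab
Step 1: δ(r0, b) = (r0, b, R) → b[r0]bab
Step 2: δ(r0, b) = (r0, b, R) → bb[r0]ab
Step 3: δ(r0, a) = (rA, b, R) → bbb[rA]b

The machine reaches the accept state rA and halts.

After 3 steps, the tape (ignoring leading/trailing blanks) is: bbbb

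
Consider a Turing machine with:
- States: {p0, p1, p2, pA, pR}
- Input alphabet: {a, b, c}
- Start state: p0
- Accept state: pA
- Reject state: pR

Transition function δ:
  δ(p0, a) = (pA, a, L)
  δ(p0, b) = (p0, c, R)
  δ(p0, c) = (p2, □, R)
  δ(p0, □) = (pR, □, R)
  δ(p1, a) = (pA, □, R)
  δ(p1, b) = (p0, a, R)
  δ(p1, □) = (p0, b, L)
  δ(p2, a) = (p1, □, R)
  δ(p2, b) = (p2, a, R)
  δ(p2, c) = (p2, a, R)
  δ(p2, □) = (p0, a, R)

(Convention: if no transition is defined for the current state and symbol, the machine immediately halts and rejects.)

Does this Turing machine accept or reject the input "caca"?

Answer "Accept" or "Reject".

Execution trace:
Initial: [p0]caca
Step 1: δ(p0, c) = (p2, □, R) → □[p2]aca
Step 2: δ(p2, a) = (p1, □, R) → □□[p1]ca

No transition is defined for δ(p1, c). By convention the machine halts and rejects.

Answer: Reject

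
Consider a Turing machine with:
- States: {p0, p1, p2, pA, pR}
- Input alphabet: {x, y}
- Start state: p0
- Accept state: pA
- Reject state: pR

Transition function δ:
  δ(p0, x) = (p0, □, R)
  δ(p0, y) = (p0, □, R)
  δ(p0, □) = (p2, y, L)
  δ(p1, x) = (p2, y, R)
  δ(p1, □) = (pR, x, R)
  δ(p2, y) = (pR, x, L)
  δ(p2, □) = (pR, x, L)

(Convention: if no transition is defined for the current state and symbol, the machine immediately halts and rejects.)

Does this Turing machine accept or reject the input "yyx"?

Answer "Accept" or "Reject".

Execution trace:
Initial: [p0]yyx
Step 1: δ(p0, y) = (p0, □, R) → □[p0]yx
Step 2: δ(p0, y) = (p0, □, R) → □□[p0]x
Step 3: δ(p0, x) = (p0, □, R) → □□□[p0]□
Step 4: δ(p0, □) = (p2, y, L) → □□[p2]□y
Step 5: δ(p2, □) = (pR, x, L) → □[pR]□xy

The machine reaches the reject state pR and halts.

Answer: Reject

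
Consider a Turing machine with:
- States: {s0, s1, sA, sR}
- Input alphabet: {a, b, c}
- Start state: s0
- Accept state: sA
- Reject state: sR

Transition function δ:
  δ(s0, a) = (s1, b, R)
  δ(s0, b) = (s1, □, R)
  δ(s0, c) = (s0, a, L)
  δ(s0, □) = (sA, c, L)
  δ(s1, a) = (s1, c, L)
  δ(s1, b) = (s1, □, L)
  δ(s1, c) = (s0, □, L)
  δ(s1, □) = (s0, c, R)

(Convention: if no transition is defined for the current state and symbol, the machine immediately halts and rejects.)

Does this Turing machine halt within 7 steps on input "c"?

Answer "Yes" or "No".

Execution trace:
Initial: [s0]c
Step 1: δ(s0, c) = (s0, a, L) → [s0]□a
Step 2: δ(s0, □) = (sA, c, L) → [sA]□ca

The machine reaches the accept state sA and halts.
The machine halted after 2 steps (within the 7-step bound).

Answer: Yes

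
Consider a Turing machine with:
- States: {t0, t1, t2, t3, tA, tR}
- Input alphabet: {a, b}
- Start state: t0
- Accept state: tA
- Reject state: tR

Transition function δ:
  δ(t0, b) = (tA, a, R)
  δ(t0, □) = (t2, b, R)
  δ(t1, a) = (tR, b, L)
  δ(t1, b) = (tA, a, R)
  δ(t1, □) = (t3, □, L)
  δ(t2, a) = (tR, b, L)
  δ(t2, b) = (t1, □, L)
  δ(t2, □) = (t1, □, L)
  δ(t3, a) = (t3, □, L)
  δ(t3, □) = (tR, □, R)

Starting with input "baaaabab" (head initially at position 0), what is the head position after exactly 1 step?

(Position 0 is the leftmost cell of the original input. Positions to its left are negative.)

Execution trace (head position shown):
Step 0: [t0]baaaabab  (head at position 0)
Step 1: move right → a[tA]aaaabab  (head at position 1)

After 1 step, the head is at position 1.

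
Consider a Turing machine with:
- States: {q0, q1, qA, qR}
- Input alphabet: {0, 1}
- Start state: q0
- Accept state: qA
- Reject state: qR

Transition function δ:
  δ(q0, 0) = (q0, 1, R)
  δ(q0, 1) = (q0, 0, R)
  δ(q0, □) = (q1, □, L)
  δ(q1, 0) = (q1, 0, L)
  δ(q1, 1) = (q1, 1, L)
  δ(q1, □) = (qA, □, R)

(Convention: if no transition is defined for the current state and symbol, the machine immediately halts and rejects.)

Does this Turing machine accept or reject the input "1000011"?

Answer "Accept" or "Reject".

Execution trace:
Initial: [q0]1000011
Step 1: δ(q0, 1) = (q0, 0, R) → 0[q0]000011
Step 2: δ(q0, 0) = (q0, 1, R) → 01[q0]00011
Step 3: δ(q0, 0) = (q0, 1, R) → 011[q0]0011
Step 4: δ(q0, 0) = (q0, 1, R) → 0111[q0]011
Step 5: δ(q0, 0) = (q0, 1, R) → 01111[q0]11
Step 6: δ(q0, 1) = (q0, 0, R) → 011110[q0]1
Step 7: δ(q0, 1) = (q0, 0, R) → 0111100[q0]□
Step 8: δ(q0, □) = (q1, □, L) → 011110[q1]0□
Step 9: δ(q1, 0) = (q1, 0, L) → 01111[q1]00□
Step 10: δ(q1, 0) = (q1, 0, L) → 0111[q1]100□
Step 11: δ(q1, 1) = (q1, 1, L) → 011[q1]1100□
Step 12: δ(q1, 1) = (q1, 1, L) → 01[q1]11100□
Step 13: δ(q1, 1) = (q1, 1, L) → 0[q1]111100□
Step 14: δ(q1, 1) = (q1, 1, L) → [q1]0111100□
Step 15: δ(q1, 0) = (q1, 0, L) → [q1]□0111100□
Step 16: δ(q1, □) = (qA, □, R) → □[qA]0111100□

The machine reaches the accept state qA and halts.

Answer: Accept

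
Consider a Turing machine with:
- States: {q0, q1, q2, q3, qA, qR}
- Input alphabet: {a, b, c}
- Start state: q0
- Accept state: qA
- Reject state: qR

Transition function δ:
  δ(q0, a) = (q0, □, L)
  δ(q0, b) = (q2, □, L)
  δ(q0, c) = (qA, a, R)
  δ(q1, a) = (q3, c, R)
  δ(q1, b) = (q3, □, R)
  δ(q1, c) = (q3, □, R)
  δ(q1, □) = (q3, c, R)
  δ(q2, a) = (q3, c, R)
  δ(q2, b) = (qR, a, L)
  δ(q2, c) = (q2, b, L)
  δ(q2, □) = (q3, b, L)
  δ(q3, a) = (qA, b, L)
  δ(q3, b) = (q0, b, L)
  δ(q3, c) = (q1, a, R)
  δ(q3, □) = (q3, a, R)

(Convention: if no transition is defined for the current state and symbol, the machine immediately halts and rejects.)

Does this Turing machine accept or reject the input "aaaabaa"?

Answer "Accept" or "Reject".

Execution trace:
Initial: [q0]aaaabaa
Step 1: δ(q0, a) = (q0, □, L) → [q0]□□aaabaa

No transition is defined for δ(q0, □). By convention the machine halts and rejects.

Answer: Reject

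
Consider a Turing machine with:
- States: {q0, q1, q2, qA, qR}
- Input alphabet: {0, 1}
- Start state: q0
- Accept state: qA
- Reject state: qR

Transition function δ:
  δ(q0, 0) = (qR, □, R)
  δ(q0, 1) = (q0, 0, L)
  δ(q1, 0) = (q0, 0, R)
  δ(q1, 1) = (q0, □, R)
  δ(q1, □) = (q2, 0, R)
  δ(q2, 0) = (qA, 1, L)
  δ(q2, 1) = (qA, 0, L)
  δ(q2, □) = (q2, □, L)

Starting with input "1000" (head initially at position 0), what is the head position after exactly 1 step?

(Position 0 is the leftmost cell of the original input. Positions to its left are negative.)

Execution trace (head position shown):
Step 0: [q0]1000  (head at position 0)
Step 1: move left → [q0]□0000  (head at position -1)

After 1 step, the head is at position -1.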